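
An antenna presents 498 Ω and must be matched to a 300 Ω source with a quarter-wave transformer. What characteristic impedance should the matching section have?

Z_qwt = √(Z_0·R_L) = √(300 × 498) = √149400

Z_qwt ≈ 387 Ω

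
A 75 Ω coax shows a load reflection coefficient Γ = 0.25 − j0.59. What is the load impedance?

Z_L = Z_0·(1 + Γ)/(1 − Γ) = 75·(1.25 − j0.59)/(0.75 + j0.59)

Z_L ≈ 48.5 − j97.2 Ω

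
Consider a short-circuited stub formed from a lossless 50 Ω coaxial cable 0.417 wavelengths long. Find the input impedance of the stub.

βl = 2π × 0.417 = 150°
tan(βl) = -0.575
For a short-circuited stub, Z_in = jZ_0·tan(βl)

Z_in ≈ −j28.7 Ω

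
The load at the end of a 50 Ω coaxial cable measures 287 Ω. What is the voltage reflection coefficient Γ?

Γ = (Z_L − Z_0)/(Z_L + Z_0) = (287 − 50)/(287 + 50) = 237/337

Γ = 0.703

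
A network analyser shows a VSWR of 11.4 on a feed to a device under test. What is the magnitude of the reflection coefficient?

|Γ| ≈ 0.839

|Γ| = (S − 1)/(S + 1) = (11.4 − 1)/(11.4 + 1) = 10.4/12.4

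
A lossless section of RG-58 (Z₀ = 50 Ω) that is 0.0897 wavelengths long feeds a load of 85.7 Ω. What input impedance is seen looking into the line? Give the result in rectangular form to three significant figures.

βl = 2π × 0.0897 = 32.3°
tan(βl) = tan(32.3°) = 0.632
Z_in = Z_0·(Z_L + jZ_0·tanβl)/(Z_0 + jZ_L·tanβl)
     = 50·(85.7 + j31.6)/(50 + j54.2)

Z_in ≈ 55.2 − j28.2 Ω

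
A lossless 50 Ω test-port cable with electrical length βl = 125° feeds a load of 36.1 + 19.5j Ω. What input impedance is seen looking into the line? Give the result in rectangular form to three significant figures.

tan(βl) = tan(125°) = -1.43
Z_in = Z_0·(Z_L + jZ_0·tanβl)/(Z_0 + jZ_L·tanβl)
     = 50·(36.1 − j51.9)/(77.8 − j51.6)

Z_in ≈ 31.5 − j12.5 Ω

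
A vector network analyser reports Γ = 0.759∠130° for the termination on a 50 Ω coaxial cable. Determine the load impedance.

Z_L = Z_0·(1 + Γ)/(1 − Γ) = 50·(0.512 + j0.581)/(1.49 − j0.581)

Z_L ≈ 8.31 + j22.8 Ω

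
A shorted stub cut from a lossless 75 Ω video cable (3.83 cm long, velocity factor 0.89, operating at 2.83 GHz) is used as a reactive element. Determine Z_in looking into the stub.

λ = v/f = 0.89·c / 2.83 GHz = 0.0943 m
βl = 2π·l/λ = 2π × 0.406 = 146°
tan(βl) = -0.671
For a shorted stub, Z_in = jZ_0·tan(βl)

Z_in ≈ −j50.3 Ω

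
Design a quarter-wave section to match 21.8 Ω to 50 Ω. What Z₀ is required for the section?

Z_qwt ≈ 33 Ω

Z_qwt = √(Z_0·R_L) = √(50 × 21.8) = √1090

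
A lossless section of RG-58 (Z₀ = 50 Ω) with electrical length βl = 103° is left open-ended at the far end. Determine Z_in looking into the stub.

tan(βl) = -4.33
For an open-ended stub, Z_in = −jZ_0·cot(βl) = −jZ_0/tan(βl)

Z_in ≈ +j11.5 Ω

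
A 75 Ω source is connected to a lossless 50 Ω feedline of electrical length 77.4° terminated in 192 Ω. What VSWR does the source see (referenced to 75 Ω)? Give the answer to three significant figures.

tan(βl) = 4.47
Z_in = Z_0·(Z_L + jZ_0·tanβl)/(Z_0 + jZ_L·tanβl) = 13.6 − j10.4 Ω
Γ_s = (Z_in − Z_s)/(Z_in + Z_s) = (-61.4 − j10.4)/(88.6 − j10.4), |Γ_s| = 0.698
VSWR = (1 + |Γ_s|)/(1 − |Γ_s|)

VSWR ≈ 5.61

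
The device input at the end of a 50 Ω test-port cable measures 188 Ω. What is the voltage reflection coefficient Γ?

Γ = 0.58

Γ = (Z_L − Z_0)/(Z_L + Z_0) = (188 − 50)/(188 + 50) = 138/238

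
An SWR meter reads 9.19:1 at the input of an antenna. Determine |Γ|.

|Γ| ≈ 0.804

|Γ| = (S − 1)/(S + 1) = (9.19 − 1)/(9.19 + 1) = 8.19/10.2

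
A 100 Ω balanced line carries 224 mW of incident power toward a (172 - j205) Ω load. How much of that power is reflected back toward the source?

|Γ| = |(72 − j205)/(272 − j205)| = 0.638
|Γ|² = 0.407
P_refl = |Γ|²·P_inc = 91.2 mW, P_del = (1 − |Γ|²)·P_inc = 133 mW

P_reflected ≈ 91.2 mW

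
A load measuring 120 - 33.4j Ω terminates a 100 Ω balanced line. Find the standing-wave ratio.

Γ = (Z_L − Z_0)/(Z_L + Z_0) = (20 − j33.4)/(220 − j33.4)
|Γ| = 38.9/223 = 0.175
VSWR = (1 + |Γ|)/(1 − |Γ|) = 1.17/0.825

VSWR ≈ 1.42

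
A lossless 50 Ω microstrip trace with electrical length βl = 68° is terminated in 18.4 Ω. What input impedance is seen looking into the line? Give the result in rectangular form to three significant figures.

Z_in ≈ 71.7 + j58.5 Ω

tan(βl) = tan(68°) = 2.48
Z_in = Z_0·(Z_L + jZ_0·tanβl)/(Z_0 + jZ_L·tanβl)
     = 50·(18.4 + j124)/(50 + j45.5)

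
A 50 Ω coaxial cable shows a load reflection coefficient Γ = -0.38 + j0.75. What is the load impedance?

Z_L ≈ 5.94 + j30.4 Ω

Z_L = Z_0·(1 + Γ)/(1 − Γ) = 50·(0.62 + j0.75)/(1.38 − j0.75)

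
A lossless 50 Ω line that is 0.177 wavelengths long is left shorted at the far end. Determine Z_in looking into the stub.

βl = 2π × 0.177 = 63.7°
tan(βl) = 2.03
For a shorted stub, Z_in = jZ_0·tan(βl)

Z_in ≈ +j101 Ω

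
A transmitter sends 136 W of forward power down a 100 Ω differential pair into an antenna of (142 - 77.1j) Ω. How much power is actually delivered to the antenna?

P_delivered ≈ 120 W

|Γ| = |(42 − j77.1)/(242 − j77.1)| = 0.346
|Γ|² = 0.119
P_refl = |Γ|²·P_inc = 16.3 W, P_del = (1 − |Γ|²)·P_inc = 120 W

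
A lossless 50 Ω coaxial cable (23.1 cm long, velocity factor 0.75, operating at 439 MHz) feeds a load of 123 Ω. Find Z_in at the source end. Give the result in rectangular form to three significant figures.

Z_in ≈ 83.7 + j49.9 Ω

λ = v/f = 0.75·c / 439 MHz = 0.513 m
βl = 2π·l/λ = 2π × 0.451 = 162°
tan(βl) = tan(162°) = -0.32
Z_in = Z_0·(Z_L + jZ_0·tanβl)/(Z_0 + jZ_L·tanβl)
     = 50·(123 − j16)/(50 − j39.4)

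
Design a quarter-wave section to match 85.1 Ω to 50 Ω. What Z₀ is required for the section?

Z_qwt ≈ 65.2 Ω

Z_qwt = √(Z_0·R_L) = √(50 × 85.1) = √4255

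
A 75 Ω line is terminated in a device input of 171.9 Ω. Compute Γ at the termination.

Γ = (Z_L − Z_0)/(Z_L + Z_0) = (171.9 − 75)/(171.9 + 75) = 96.9/246.9

Γ = 0.392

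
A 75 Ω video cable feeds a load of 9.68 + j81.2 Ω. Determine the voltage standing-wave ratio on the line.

VSWR ≈ 16.9

Γ = (Z_L − Z_0)/(Z_L + Z_0) = (-65.32 + j81.2)/(84.68 + j81.2)
|Γ| = 104/117 = 0.888
VSWR = (1 + |Γ|)/(1 − |Γ|) = 1.89/0.112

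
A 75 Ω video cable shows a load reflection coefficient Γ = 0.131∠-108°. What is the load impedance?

Z_L ≈ 67.1 − j17 Ω

Z_L = Z_0·(1 + Γ)/(1 − Γ) = 75·(0.96 − j0.125)/(1.04 + j0.125)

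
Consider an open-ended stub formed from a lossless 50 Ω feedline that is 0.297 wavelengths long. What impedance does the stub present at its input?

Z_in ≈ +j15.2 Ω

βl = 2π × 0.297 = 107°
tan(βl) = -3.29
For an open-ended stub, Z_in = −jZ_0·cot(βl) = −jZ_0/tan(βl)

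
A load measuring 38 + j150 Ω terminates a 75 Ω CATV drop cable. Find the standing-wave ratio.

Γ = (Z_L − Z_0)/(Z_L + Z_0) = (-37 + j150)/(113 + j150)
|Γ| = 154/188 = 0.823
VSWR = (1 + |Γ|)/(1 − |Γ|) = 1.82/0.177

VSWR ≈ 10.3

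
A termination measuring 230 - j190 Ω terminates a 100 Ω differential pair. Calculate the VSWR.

VSWR ≈ 4.06

Γ = (Z_L − Z_0)/(Z_L + Z_0) = (130 − j190)/(330 − j190)
|Γ| = 230/381 = 0.605
VSWR = (1 + |Γ|)/(1 − |Γ|) = 1.6/0.395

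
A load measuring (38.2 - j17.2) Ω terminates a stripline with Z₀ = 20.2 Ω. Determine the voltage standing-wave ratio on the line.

VSWR ≈ 2.38

Γ = (Z_L − Z_0)/(Z_L + Z_0) = (18 − j17.2)/(58.4 − j17.2)
|Γ| = 24.9/60.9 = 0.409
VSWR = (1 + |Γ|)/(1 − |Γ|) = 1.41/0.591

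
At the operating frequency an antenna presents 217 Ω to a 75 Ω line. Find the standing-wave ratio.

For a purely resistive load, VSWR = R_L/Z_0 or Z_0/R_L (whichever > 1) = 217/75

VSWR ≈ 2.89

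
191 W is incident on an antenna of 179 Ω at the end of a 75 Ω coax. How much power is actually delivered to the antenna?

P_delivered ≈ 159 W

Γ = (179 − 75)/(179 + 75) = 0.409
|Γ|² = 0.168
P_refl = |Γ|²·P_inc = 32 W, P_del = (1 − |Γ|²)·P_inc = 159 W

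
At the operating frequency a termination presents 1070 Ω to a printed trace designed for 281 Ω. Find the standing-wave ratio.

For a purely resistive load, VSWR = R_L/Z_0 or Z_0/R_L (whichever > 1) = 1070/281

VSWR ≈ 3.81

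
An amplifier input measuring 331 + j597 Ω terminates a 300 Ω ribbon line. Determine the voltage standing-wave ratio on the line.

Γ = (Z_L − Z_0)/(Z_L + Z_0) = (31 + j597)/(631 + j597)
|Γ| = 598/869 = 0.688
VSWR = (1 + |Γ|)/(1 − |Γ|) = 1.69/0.312

VSWR ≈ 5.41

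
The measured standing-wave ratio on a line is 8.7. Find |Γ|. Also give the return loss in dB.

|Γ| ≈ 0.794; return loss ≈ 2.01 dB

|Γ| = (S − 1)/(S + 1) = (8.7 − 1)/(8.7 + 1) = 7.7/9.7
RL = −20·log₁₀|Γ| = −20·log₁₀(0.794)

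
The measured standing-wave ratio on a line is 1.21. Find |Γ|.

|Γ| = (S − 1)/(S + 1) = (1.21 − 1)/(1.21 + 1) = 0.21/2.21

|Γ| ≈ 0.095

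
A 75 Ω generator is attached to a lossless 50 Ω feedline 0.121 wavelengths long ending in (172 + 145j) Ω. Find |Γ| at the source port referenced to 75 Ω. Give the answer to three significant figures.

βl = 2π × 0.121 = 43.6°
tan(βl) = 0.951
Z_in = Z_0·(Z_L + jZ_0·tanβl)/(Z_0 + jZ_L·tanβl) = 23.8 − j65.3 Ω
Γ_s = (Z_in − Z_s)/(Z_in + Z_s) = (-51.2 − j65.3)/(98.8 − j65.3), |Γ_s| = 0.701

|Γ| ≈ 0.701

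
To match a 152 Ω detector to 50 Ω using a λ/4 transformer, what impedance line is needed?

Z_qwt = √(Z_0·R_L) = √(50 × 152) = √7600

Z_qwt ≈ 87.2 Ω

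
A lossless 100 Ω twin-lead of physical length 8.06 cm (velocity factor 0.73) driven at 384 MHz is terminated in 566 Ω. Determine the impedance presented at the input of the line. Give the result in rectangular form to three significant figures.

λ = v/f = 0.73·c / 384 MHz = 0.57 m
βl = 2π·l/λ = 2π × 0.141 = 50.9°
tan(βl) = tan(50.9°) = 1.23
Z_in = Z_0·(Z_L + jZ_0·tanβl)/(Z_0 + jZ_L·tanβl)
     = 100·(566 + j123)/(100 + j696)

Z_in ≈ 28.8 − j77.2 Ω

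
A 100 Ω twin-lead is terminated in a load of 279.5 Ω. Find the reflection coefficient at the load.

Γ = (Z_L − Z_0)/(Z_L + Z_0) = (279.5 − 100)/(279.5 + 100) = 179.5/379.5

Γ = 0.473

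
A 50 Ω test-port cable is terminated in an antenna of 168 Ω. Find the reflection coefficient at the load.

Γ = 0.541

Γ = (Z_L − Z_0)/(Z_L + Z_0) = (168 − 50)/(168 + 50) = 118/218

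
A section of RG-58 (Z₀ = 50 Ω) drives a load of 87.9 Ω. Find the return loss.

Γ = (87.9 − 50)/(87.9 + 50) = 0.275
RL = −20·log₁₀|Γ| = −20·log₁₀(0.275)

RL ≈ 11.2 dB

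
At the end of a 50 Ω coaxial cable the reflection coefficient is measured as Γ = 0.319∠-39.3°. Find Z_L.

Z_L ≈ 73.9 − j33.2 Ω

Z_L = Z_0·(1 + Γ)/(1 − Γ) = 50·(1.25 − j0.202)/(0.753 + j0.202)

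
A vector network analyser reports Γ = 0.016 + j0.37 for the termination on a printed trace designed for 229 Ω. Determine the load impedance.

Z_L = Z_0·(1 + Γ)/(1 − Γ) = 229·(1.02 + j0.37)/(0.984 − j0.37)

Z_L ≈ 179 + j153 Ω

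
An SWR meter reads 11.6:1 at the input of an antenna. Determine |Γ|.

|Γ| ≈ 0.841

|Γ| = (S − 1)/(S + 1) = (11.6 − 1)/(11.6 + 1) = 10.6/12.6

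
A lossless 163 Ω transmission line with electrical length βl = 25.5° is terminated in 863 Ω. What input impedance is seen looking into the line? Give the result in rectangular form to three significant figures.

Z_in ≈ 144 − j285 Ω

tan(βl) = tan(25.5°) = 0.477
Z_in = Z_0·(Z_L + jZ_0·tanβl)/(Z_0 + jZ_L·tanβl)
     = 163·(863 + j77.7)/(163 + j412)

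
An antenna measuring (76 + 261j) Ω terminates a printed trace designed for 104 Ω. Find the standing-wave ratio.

Γ = (Z_L − Z_0)/(Z_L + Z_0) = (-28 + j261)/(180 + j261)
|Γ| = 262/317 = 0.828
VSWR = (1 + |Γ|)/(1 − |Γ|) = 1.83/0.172

VSWR ≈ 10.6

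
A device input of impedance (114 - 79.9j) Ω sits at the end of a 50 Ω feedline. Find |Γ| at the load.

|Γ| ≈ 0.561

Γ = (Z_L − Z_0)/(Z_L + Z_0) = (64 − j79.9)/(164 − j79.9)
|Γ| = 102/182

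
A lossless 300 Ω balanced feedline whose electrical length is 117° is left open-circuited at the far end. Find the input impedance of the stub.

Z_in ≈ +j153 Ω

tan(βl) = -1.96
For an open-circuited stub, Z_in = −jZ_0·cot(βl) = −jZ_0/tan(βl)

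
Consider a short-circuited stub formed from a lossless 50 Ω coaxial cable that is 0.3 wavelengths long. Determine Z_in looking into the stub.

βl = 2π × 0.3 = 108°
tan(βl) = -3.08
For a short-circuited stub, Z_in = jZ_0·tan(βl)

Z_in ≈ −j154 Ω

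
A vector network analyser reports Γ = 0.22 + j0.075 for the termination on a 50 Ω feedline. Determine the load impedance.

Z_L = Z_0·(1 + Γ)/(1 − Γ) = 50·(1.22 + j0.075)/(0.78 − j0.075)

Z_L ≈ 77 + j12.2 Ω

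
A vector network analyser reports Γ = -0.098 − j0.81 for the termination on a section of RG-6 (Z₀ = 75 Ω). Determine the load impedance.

Z_L = Z_0·(1 + Γ)/(1 − Γ) = 75·(0.902 − j0.81)/(1.1 + j0.81)

Z_L ≈ 13.5 − j65.3 Ω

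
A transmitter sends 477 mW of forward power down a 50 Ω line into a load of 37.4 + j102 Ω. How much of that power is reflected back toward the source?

P_reflected ≈ 279 mW

|Γ| = |(-12.6 + j102)/(87.4 + j102)| = 0.765
|Γ|² = 0.585
P_refl = |Γ|²·P_inc = 279 mW, P_del = (1 − |Γ|²)·P_inc = 198 mW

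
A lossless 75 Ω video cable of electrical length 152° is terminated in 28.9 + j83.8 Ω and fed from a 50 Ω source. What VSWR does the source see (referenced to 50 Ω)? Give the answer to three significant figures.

tan(βl) = -0.532
Z_in = Z_0·(Z_L + jZ_0·tanβl)/(Z_0 + jZ_L·tanβl) = 14.4 + j29.4 Ω
Γ_s = (Z_in − Z_s)/(Z_in + Z_s) = (-35.6 + j29.4)/(64.4 + j29.4), |Γ_s| = 0.653
VSWR = (1 + |Γ_s|)/(1 − |Γ_s|)

VSWR ≈ 4.77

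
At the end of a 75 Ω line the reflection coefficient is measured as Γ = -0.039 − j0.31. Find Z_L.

Z_L ≈ 57.6 − j39.6 Ω

Z_L = Z_0·(1 + Γ)/(1 − Γ) = 75·(0.961 − j0.31)/(1.04 + j0.31)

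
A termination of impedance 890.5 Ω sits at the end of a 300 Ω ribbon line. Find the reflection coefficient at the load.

Γ = (Z_L − Z_0)/(Z_L + Z_0) = (890.5 − 300)/(890.5 + 300) = 590.5/1190

Γ = 0.496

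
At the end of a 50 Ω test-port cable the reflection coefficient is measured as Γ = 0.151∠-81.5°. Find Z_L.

Z_L = Z_0·(1 + Γ)/(1 − Γ) = 50·(1.02 − j0.149)/(0.978 + j0.149)

Z_L ≈ 50 − j15.3 Ω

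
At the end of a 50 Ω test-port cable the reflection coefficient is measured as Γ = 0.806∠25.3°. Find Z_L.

Z_L = Z_0·(1 + Γ)/(1 − Γ) = 50·(1.73 + j0.344)/(0.271 − j0.344)

Z_L ≈ 91.1 + j179 Ω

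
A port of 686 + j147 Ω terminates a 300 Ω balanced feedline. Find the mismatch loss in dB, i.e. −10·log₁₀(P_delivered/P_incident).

mismatch loss ≈ 0.818 dB

Γ = (386 + j147)/(986 + j147), |Γ| = 0.414
|Γ|² = 0.172, so P_del/P_inc = 1 − |Γ|² = 0.828
ML = −10·log₁₀(1 − |Γ|²)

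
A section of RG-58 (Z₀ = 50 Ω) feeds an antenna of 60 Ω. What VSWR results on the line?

VSWR ≈ 1.2

Γ = (60 − 50)/(60 + 50) = 0.0909
VSWR = (1 + 0.0909)/(1 − 0.0909)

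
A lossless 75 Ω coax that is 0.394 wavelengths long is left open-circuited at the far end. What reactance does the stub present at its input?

X_in ≈ 95.4 Ω (inductive)

βl = 2π × 0.394 = 142°
tan(βl) = -0.786
For an open-circuited stub, Z_in = −jZ_0·cot(βl) = −jZ_0/tan(βl)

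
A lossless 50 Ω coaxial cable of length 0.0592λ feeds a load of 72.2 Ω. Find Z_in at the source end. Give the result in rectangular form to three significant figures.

βl = 2π × 0.0592 = 21.3°
tan(βl) = tan(21.3°) = 0.39
Z_in = Z_0·(Z_L + jZ_0·tanβl)/(Z_0 + jZ_L·tanβl)
     = 50·(72.2 + j19.5)/(50 + j28.2)

Z_in ≈ 63.1 − j16.1 Ω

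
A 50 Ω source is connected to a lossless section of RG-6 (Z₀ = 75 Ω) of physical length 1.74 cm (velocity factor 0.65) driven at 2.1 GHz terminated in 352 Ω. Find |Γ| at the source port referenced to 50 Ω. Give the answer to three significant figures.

λ = v/f = 0.65·c / 2.1 GHz = 0.0929 m
βl = 2π·l/λ = 2π × 0.187 = 67.5°
tan(βl) = 2.41
Z_in = Z_0·(Z_L + jZ_0·tanβl)/(Z_0 + jZ_L·tanβl) = 18.6 − j29.5 Ω
Γ_s = (Z_in − Z_s)/(Z_in + Z_s) = (-31.4 − j29.5)/(68.6 − j29.5), |Γ_s| = 0.577

|Γ| ≈ 0.577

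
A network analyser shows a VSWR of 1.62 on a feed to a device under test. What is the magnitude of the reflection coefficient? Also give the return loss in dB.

|Γ| = (S − 1)/(S + 1) = (1.62 − 1)/(1.62 + 1) = 0.62/2.62
RL = −20·log₁₀|Γ| = −20·log₁₀(0.237)

|Γ| ≈ 0.237; return loss ≈ 12.5 dB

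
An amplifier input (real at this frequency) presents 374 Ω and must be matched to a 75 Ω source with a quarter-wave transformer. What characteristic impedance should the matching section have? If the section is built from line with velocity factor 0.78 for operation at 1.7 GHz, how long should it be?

Z_qwt ≈ 167 Ω; length ≈ 3.44 cm

Z_qwt = √(Z_0·R_L) = √(75 × 374) = √28050
λ = 0.78·c/f = 0.138 m, so l = λ/4 = 0.0344 m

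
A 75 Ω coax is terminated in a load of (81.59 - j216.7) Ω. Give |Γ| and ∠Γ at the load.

Γ = (Z_L − Z_0)/(Z_L + Z_0) = (6.59 − j216.7)/(156.6 − j216.7)
|Γ| = 217/267 = 0.811

Γ ≈ 0.811 ∠ -34.1°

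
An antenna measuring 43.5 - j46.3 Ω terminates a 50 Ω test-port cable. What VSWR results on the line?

Γ = (Z_L − Z_0)/(Z_L + Z_0) = (-6.5 − j46.3)/(93.5 − j46.3)
|Γ| = 46.8/104 = 0.448
VSWR = (1 + |Γ|)/(1 − |Γ|) = 1.45/0.552

VSWR ≈ 2.62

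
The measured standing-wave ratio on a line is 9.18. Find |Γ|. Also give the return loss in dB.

|Γ| ≈ 0.804; return loss ≈ 1.9 dB

|Γ| = (S − 1)/(S + 1) = (9.18 − 1)/(9.18 + 1) = 8.18/10.2
RL = −20·log₁₀|Γ| = −20·log₁₀(0.804)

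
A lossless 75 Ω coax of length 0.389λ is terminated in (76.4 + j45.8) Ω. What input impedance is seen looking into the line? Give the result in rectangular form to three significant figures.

βl = 2π × 0.389 = 140°
tan(βl) = tan(140°) = -0.838
Z_in = Z_0·(Z_L + jZ_0·tanβl)/(Z_0 + jZ_L·tanβl)
     = 75·(76.4 − j17)/(113 − j64)

Z_in ≈ 43.1 + j13.1 Ω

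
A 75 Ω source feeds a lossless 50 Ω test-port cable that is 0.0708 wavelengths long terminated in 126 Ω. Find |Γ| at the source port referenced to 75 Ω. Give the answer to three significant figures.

βl = 2π × 0.0708 = 25.5°
tan(βl) = 0.477
Z_in = Z_0·(Z_L + jZ_0·tanβl)/(Z_0 + jZ_L·tanβl) = 63.3 − j52.2 Ω
Γ_s = (Z_in − Z_s)/(Z_in + Z_s) = (-11.7 − j52.2)/(138 − j52.2), |Γ_s| = 0.362

|Γ| ≈ 0.362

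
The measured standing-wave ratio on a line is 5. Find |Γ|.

|Γ| = (S − 1)/(S + 1) = (5 − 1)/(5 + 1) = 4/6

|Γ| ≈ 0.667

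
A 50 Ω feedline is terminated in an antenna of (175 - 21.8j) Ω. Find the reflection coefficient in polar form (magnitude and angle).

Γ = (Z_L − Z_0)/(Z_L + Z_0) = (125 − j21.8)/(225 − j21.8)
|Γ| = 127/226 = 0.561

Γ ≈ 0.561 ∠ -4.36°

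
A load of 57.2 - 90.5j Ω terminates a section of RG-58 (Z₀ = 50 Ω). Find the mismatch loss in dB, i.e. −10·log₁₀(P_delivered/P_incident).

mismatch loss ≈ 2.36 dB

Γ = (7.2 − j90.5)/(107.2 − j90.5), |Γ| = 0.647
|Γ|² = 0.419, so P_del/P_inc = 1 − |Γ|² = 0.581
ML = −10·log₁₀(1 − |Γ|²)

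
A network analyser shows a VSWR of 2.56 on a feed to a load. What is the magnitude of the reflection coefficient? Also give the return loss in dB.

|Γ| ≈ 0.438; return loss ≈ 7.17 dB

|Γ| = (S − 1)/(S + 1) = (2.56 − 1)/(2.56 + 1) = 1.56/3.56
RL = −20·log₁₀|Γ| = −20·log₁₀(0.438)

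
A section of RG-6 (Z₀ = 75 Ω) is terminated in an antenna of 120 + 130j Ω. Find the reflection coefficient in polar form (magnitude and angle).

Γ = (Z_L − Z_0)/(Z_L + Z_0) = (45 + j130)/(195 + j130)
|Γ| = 138/234 = 0.587

Γ ≈ 0.587 ∠ 37.2°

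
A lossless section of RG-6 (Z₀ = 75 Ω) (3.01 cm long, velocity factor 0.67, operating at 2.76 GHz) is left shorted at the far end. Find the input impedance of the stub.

λ = v/f = 0.67·c / 2.76 GHz = 0.0728 m
βl = 2π·l/λ = 2π × 0.413 = 149°
tan(βl) = -0.606
For a shorted stub, Z_in = jZ_0·tan(βl)

Z_in ≈ −j45.4 Ω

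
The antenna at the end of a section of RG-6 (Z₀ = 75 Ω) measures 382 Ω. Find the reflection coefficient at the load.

Γ = (Z_L − Z_0)/(Z_L + Z_0) = (382 − 75)/(382 + 75) = 307/457

Γ = 0.672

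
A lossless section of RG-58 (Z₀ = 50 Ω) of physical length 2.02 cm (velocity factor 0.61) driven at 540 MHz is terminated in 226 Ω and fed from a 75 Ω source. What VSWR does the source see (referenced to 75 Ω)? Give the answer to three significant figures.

VSWR ≈ 3.54

λ = v/f = 0.61·c / 540 MHz = 0.339 m
βl = 2π·l/λ = 2π × 0.0596 = 21.5°
tan(βl) = 0.393
Z_in = Z_0·(Z_L + jZ_0·tanβl)/(Z_0 + jZ_L·tanβl) = 62.8 − j91.9 Ω
Γ_s = (Z_in − Z_s)/(Z_in + Z_s) = (-12.2 − j91.9)/(138 − j91.9), |Γ_s| = 0.56
VSWR = (1 + |Γ_s|)/(1 − |Γ_s|)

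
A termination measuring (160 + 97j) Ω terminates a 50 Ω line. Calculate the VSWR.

VSWR ≈ 4.46

Γ = (Z_L − Z_0)/(Z_L + Z_0) = (110 + j97)/(210 + j97)
|Γ| = 147/231 = 0.634
VSWR = (1 + |Γ|)/(1 − |Γ|) = 1.63/0.366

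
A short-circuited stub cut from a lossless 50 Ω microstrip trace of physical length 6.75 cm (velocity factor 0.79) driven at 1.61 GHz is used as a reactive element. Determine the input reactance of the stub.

X_in ≈ -13.3 Ω (capacitive)

λ = v/f = 0.79·c / 1.61 GHz = 0.147 m
βl = 2π·l/λ = 2π × 0.459 = 165°
tan(βl) = -0.267
For a short-circuited stub, Z_in = jZ_0·tan(βl)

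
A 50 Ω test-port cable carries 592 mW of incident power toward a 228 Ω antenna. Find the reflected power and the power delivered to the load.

Γ = (228 − 50)/(228 + 50) = 0.64
|Γ|² = 0.41
P_refl = |Γ|²·P_inc = 243 mW, P_del = (1 − |Γ|²)·P_inc = 349 mW

P_reflected ≈ 243 mW; P_delivered ≈ 349 mW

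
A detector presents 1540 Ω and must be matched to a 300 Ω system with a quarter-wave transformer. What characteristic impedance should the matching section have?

Z_qwt = √(Z_0·R_L) = √(300 × 1540) = √462000

Z_qwt ≈ 680 Ω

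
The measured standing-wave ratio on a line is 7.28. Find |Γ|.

|Γ| = (S − 1)/(S + 1) = (7.28 − 1)/(7.28 + 1) = 6.28/8.28

|Γ| ≈ 0.758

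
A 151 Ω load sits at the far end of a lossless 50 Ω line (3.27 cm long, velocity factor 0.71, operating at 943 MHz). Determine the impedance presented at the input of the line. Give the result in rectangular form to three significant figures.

λ = v/f = 0.71·c / 943 MHz = 0.226 m
βl = 2π·l/λ = 2π × 0.145 = 52.1°
tan(βl) = tan(52.1°) = 1.29
Z_in = Z_0·(Z_L + jZ_0·tanβl)/(Z_0 + jZ_L·tanβl)
     = 50·(151 + j64.3)/(50 + j194)

Z_in ≈ 24.9 − j32.5 Ω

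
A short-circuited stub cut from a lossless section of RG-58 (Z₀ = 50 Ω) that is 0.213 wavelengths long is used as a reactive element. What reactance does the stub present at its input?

βl = 2π × 0.213 = 76.7°
tan(βl) = 4.22
For a short-circuited stub, Z_in = jZ_0·tan(βl)

X_in ≈ 211 Ω (inductive)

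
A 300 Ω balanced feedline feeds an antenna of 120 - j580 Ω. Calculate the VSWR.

Γ = (Z_L − Z_0)/(Z_L + Z_0) = (-180 − j580)/(420 − j580)
|Γ| = 607/716 = 0.848
VSWR = (1 + |Γ|)/(1 − |Γ|) = 1.85/0.152

VSWR ≈ 12.2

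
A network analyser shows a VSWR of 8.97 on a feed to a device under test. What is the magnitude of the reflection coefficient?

|Γ| ≈ 0.799

|Γ| = (S − 1)/(S + 1) = (8.97 − 1)/(8.97 + 1) = 7.97/9.97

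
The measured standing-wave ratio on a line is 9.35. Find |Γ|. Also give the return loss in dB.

|Γ| ≈ 0.807; return loss ≈ 1.87 dB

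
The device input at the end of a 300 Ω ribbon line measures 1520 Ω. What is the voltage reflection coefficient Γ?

Γ = 0.67

Γ = (Z_L − Z_0)/(Z_L + Z_0) = (1520 − 300)/(1520 + 300) = 1220/1820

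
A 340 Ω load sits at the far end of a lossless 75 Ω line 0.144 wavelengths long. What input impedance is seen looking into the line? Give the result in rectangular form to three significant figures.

Z_in ≈ 26 − j54.4 Ω

βl = 2π × 0.144 = 51.8°
tan(βl) = tan(51.8°) = 1.27
Z_in = Z_0·(Z_L + jZ_0·tanβl)/(Z_0 + jZ_L·tanβl)
     = 75·(340 + j95.4)/(75 + j433)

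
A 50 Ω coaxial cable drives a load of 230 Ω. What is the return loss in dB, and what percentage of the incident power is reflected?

Γ = (230 − 50)/(230 + 50) = 0.643
RL = −20·log₁₀(0.643) = 3.84 dB
P_refl/P_inc = |Γ|² = 0.413

RL ≈ 3.84 dB; 41.3% of incident power reflected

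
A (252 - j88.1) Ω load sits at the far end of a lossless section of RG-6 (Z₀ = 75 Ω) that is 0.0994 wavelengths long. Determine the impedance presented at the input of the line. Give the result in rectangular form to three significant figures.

Z_in ≈ 41.3 − j72.6 Ω

βl = 2π × 0.0994 = 35.8°
tan(βl) = tan(35.8°) = 0.721
Z_in = Z_0·(Z_L + jZ_0·tanβl)/(Z_0 + jZ_L·tanβl)
     = 75·(252 − j34)/(139 + j182)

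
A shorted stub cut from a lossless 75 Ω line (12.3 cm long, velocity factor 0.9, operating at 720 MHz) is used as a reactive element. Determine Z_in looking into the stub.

λ = v/f = 0.9·c / 720 MHz = 0.375 m
βl = 2π·l/λ = 2π × 0.328 = 118°
tan(βl) = -1.87
For a shorted stub, Z_in = jZ_0·tan(βl)

Z_in ≈ −j141 Ω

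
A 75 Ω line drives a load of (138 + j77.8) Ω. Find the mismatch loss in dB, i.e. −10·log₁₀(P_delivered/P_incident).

mismatch loss ≈ 0.941 dB

Γ = (63 + j77.8)/(213 + j77.8), |Γ| = 0.441
|Γ|² = 0.195, so P_del/P_inc = 1 − |Γ|² = 0.805
ML = −10·log₁₀(1 − |Γ|²)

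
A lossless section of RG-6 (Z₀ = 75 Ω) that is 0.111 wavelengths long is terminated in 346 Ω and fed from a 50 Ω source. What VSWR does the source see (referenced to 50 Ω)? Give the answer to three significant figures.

VSWR ≈ 5.37

βl = 2π × 0.111 = 40°
tan(βl) = 0.838
Z_in = Z_0·(Z_L + jZ_0·tanβl)/(Z_0 + jZ_L·tanβl) = 36.9 − j80 Ω
Γ_s = (Z_in − Z_s)/(Z_in + Z_s) = (-13.1 − j80)/(86.9 − j80), |Γ_s| = 0.686
VSWR = (1 + |Γ_s|)/(1 − |Γ_s|)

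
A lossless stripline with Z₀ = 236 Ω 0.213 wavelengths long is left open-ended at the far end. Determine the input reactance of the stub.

X_in ≈ -55.9 Ω (capacitive)

βl = 2π × 0.213 = 76.7°
tan(βl) = 4.22
For an open-ended stub, Z_in = −jZ_0·cot(βl) = −jZ_0/tan(βl)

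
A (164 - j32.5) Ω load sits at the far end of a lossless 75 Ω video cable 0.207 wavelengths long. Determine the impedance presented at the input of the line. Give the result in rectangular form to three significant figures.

βl = 2π × 0.207 = 74.5°
tan(βl) = tan(74.5°) = 3.61
Z_in = Z_0·(Z_L + jZ_0·tanβl)/(Z_0 + jZ_L·tanβl)
     = 75·(164 + j238)/(192 + j592)

Z_in ≈ 33.4 − j9.92 Ω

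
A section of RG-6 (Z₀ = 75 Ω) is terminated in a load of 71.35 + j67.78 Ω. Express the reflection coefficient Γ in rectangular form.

Γ ≈ 0.156 + j0.391

Γ = (Z_L − Z_0)/(Z_L + Z_0) = (-3.65 + j67.78)/(146.3 + j67.78)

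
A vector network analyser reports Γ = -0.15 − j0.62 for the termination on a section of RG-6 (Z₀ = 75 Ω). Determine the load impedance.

Z_L ≈ 26.1 − j54.5 Ω

Z_L = Z_0·(1 + Γ)/(1 − Γ) = 75·(0.85 − j0.62)/(1.15 + j0.62)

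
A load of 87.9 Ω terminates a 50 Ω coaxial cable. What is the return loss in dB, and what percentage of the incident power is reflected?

RL ≈ 11.2 dB; 7.55% of incident power reflected

Γ = (87.9 − 50)/(87.9 + 50) = 0.275
RL = −20·log₁₀(0.275) = 11.2 dB
P_refl/P_inc = |Γ|² = 0.0755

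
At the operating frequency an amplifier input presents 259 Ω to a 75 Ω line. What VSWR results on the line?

VSWR ≈ 3.45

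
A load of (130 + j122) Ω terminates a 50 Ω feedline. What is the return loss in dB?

RL ≈ 3.47 dB

Γ = (80 + j122)/(180 + j122), |Γ| = 0.671
RL = −20·log₁₀|Γ| = −20·log₁₀(0.671)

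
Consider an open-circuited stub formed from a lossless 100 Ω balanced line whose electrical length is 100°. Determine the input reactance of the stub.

X_in ≈ 17.6 Ω (inductive)

tan(βl) = -5.67
For an open-circuited stub, Z_in = −jZ_0·cot(βl) = −jZ_0/tan(βl)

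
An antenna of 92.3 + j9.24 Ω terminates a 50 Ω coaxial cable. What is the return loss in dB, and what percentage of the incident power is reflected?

RL ≈ 10.4 dB; 9.22% of incident power reflected

Γ = (42.3 + j9.24)/(142.3 + j9.24), |Γ| = 0.304
RL = −20·log₁₀(0.304) = 10.4 dB
P_refl/P_inc = |Γ|² = 0.0922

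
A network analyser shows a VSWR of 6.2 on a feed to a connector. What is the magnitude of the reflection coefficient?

|Γ| ≈ 0.722

|Γ| = (S − 1)/(S + 1) = (6.2 − 1)/(6.2 + 1) = 5.2/7.2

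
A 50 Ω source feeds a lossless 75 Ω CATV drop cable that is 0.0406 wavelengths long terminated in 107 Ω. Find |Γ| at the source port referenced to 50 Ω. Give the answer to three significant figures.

|Γ| ≈ 0.353

βl = 2π × 0.0406 = 14.6°
tan(βl) = 0.261
Z_in = Z_0·(Z_L + jZ_0·tanβl)/(Z_0 + jZ_L·tanβl) = 100 − j17.8 Ω
Γ_s = (Z_in − Z_s)/(Z_in + Z_s) = (50.4 − j17.8)/(150 − j17.8), |Γ_s| = 0.353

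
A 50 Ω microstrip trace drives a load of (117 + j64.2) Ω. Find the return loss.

RL ≈ 5.7 dB

Γ = (67 + j64.2)/(167 + j64.2), |Γ| = 0.519
RL = −20·log₁₀|Γ| = −20·log₁₀(0.519)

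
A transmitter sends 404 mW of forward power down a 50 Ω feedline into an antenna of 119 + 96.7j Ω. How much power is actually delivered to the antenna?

|Γ| = |(69 + j96.7)/(169 + j96.7)| = 0.61
|Γ|² = 0.372
P_refl = |Γ|²·P_inc = 150 mW, P_del = (1 − |Γ|²)·P_inc = 254 mW

P_delivered ≈ 254 mW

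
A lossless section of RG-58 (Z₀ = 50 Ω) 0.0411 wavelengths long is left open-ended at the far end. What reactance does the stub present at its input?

X_in ≈ -189 Ω (capacitive)

βl = 2π × 0.0411 = 14.8°
tan(βl) = 0.264
For an open-ended stub, Z_in = −jZ_0·cot(βl) = −jZ_0/tan(βl)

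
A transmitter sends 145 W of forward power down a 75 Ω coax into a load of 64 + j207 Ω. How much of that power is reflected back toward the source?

P_reflected ≈ 100 W

|Γ| = |(-11 + j207)/(139 + j207)| = 0.831
|Γ|² = 0.691
P_refl = |Γ|²·P_inc = 100 W, P_del = (1 − |Γ|²)·P_inc = 44.8 W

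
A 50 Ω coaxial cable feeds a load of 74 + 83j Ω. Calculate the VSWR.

Γ = (Z_L − Z_0)/(Z_L + Z_0) = (24 + j83)/(124 + j83)
|Γ| = 86.4/149 = 0.579
VSWR = (1 + |Γ|)/(1 − |Γ|) = 1.58/0.421

VSWR ≈ 3.75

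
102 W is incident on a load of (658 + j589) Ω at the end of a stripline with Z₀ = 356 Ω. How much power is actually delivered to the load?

P_delivered ≈ 69.5 W

|Γ| = |(302 + j589)/(1014 + j589)| = 0.564
|Γ|² = 0.319
P_refl = |Γ|²·P_inc = 32.5 W, P_del = (1 − |Γ|²)·P_inc = 69.5 W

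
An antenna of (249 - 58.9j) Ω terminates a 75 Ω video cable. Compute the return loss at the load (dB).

RL ≈ 5.07 dB

Γ = (174 − j58.9)/(324 − j58.9), |Γ| = 0.558
RL = −20·log₁₀|Γ| = −20·log₁₀(0.558)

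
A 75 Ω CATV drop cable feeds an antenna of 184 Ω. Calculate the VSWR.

Γ = (184 − 75)/(184 + 75) = 0.421
VSWR = (1 + 0.421)/(1 − 0.421)

VSWR ≈ 2.45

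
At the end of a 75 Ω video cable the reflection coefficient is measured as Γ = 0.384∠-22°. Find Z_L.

Z_L ≈ 147 − j49.6 Ω

Z_L = Z_0·(1 + Γ)/(1 − Γ) = 75·(1.36 − j0.144)/(0.644 + j0.144)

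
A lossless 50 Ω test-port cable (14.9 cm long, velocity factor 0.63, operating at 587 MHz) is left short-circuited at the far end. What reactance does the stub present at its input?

λ = v/f = 0.63·c / 587 MHz = 0.322 m
βl = 2π·l/λ = 2π × 0.463 = 167°
tan(βl) = -0.238
For a short-circuited stub, Z_in = jZ_0·tan(βl)

X_in ≈ -11.9 Ω (capacitive)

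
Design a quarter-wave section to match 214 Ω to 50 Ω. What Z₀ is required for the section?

Z_qwt = √(Z_0·R_L) = √(50 × 214) = √10700

Z_qwt ≈ 103 Ω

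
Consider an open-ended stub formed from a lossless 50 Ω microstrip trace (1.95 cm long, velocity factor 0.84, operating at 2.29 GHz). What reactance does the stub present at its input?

λ = v/f = 0.84·c / 2.29 GHz = 0.11 m
βl = 2π·l/λ = 2π × 0.177 = 63.8°
tan(βl) = 2.03
For an open-ended stub, Z_in = −jZ_0·cot(βl) = −jZ_0/tan(βl)

X_in ≈ -24.6 Ω (capacitive)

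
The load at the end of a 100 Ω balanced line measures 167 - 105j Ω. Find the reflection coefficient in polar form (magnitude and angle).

Γ ≈ 0.434 ∠ -36°

Γ = (Z_L − Z_0)/(Z_L + Z_0) = (67 − j105)/(267 − j105)
|Γ| = 125/287 = 0.434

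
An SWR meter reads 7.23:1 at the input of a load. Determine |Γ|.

|Γ| = (S − 1)/(S + 1) = (7.23 − 1)/(7.23 + 1) = 6.23/8.23

|Γ| ≈ 0.757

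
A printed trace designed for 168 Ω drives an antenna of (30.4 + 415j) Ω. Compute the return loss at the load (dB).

Γ = (-137.6 + j415)/(198.4 + j415), |Γ| = 0.95
RL = −20·log₁₀|Γ| = −20·log₁₀(0.95)

RL ≈ 0.441 dB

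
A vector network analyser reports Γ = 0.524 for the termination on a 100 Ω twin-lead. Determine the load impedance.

Z_L = Z_0·(1 + Γ)/(1 − Γ) = 100·(1.52)/(0.476)

Z_L ≈ 320 Ω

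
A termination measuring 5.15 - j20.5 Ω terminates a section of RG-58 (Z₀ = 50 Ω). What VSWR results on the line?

VSWR ≈ 11.4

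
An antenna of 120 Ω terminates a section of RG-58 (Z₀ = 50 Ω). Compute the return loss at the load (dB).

RL ≈ 7.71 dB

Γ = (120 − 50)/(120 + 50) = 0.412
RL = −20·log₁₀|Γ| = −20·log₁₀(0.412)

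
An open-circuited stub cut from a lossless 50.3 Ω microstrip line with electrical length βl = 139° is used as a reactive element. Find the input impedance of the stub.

Z_in ≈ +j57.9 Ω

tan(βl) = -0.869
For an open-circuited stub, Z_in = −jZ_0·cot(βl) = −jZ_0/tan(βl)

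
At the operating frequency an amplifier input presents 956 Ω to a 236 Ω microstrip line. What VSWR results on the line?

VSWR ≈ 4.05

Γ = (956 − 236)/(956 + 236) = 0.604
VSWR = (1 + 0.604)/(1 − 0.604)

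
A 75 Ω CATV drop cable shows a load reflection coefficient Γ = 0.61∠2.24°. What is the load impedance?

Z_L = Z_0·(1 + Γ)/(1 − Γ) = 75·(1.61 + j0.0238)/(0.39 − j0.0238)

Z_L ≈ 308 + j23.4 Ω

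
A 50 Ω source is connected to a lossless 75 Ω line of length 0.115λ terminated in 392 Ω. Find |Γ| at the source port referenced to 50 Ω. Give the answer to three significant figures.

|Γ| ≈ 0.713

βl = 2π × 0.115 = 41.4°
tan(βl) = 0.882
Z_in = Z_0·(Z_L + jZ_0·tanβl)/(Z_0 + jZ_L·tanβl) = 31.3 − j78.3 Ω
Γ_s = (Z_in − Z_s)/(Z_in + Z_s) = (-18.7 − j78.3)/(81.3 − j78.3), |Γ_s| = 0.713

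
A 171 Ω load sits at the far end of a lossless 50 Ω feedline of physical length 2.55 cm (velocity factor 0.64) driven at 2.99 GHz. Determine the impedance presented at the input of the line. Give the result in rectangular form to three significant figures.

Z_in ≈ 35 + j52.7 Ω

λ = v/f = 0.64·c / 2.99 GHz = 0.0642 m
βl = 2π·l/λ = 2π × 0.397 = 143°
tan(βl) = tan(143°) = -0.755
Z_in = Z_0·(Z_L + jZ_0·tanβl)/(Z_0 + jZ_L·tanβl)
     = 50·(171 − j37.7)/(50 − j129)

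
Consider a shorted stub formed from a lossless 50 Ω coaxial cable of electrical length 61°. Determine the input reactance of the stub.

X_in ≈ 90.2 Ω (inductive)

tan(βl) = 1.8
For a shorted stub, Z_in = jZ_0·tan(βl)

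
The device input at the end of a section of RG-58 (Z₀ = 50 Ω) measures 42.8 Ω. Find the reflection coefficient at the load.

Γ = -0.0776

Γ = (Z_L − Z_0)/(Z_L + Z_0) = (42.8 − 50)/(42.8 + 50) = -7.2/92.8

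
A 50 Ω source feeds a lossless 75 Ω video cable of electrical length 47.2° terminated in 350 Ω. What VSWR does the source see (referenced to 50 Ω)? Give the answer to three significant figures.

VSWR ≈ 4.94

tan(βl) = 1.08
Z_in = Z_0·(Z_L + jZ_0·tanβl)/(Z_0 + jZ_L·tanβl) = 28.7 − j63.8 Ω
Γ_s = (Z_in − Z_s)/(Z_in + Z_s) = (-21.3 − j63.8)/(78.7 − j63.8), |Γ_s| = 0.663
VSWR = (1 + |Γ_s|)/(1 − |Γ_s|)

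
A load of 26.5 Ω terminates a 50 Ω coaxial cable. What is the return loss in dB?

RL ≈ 10.3 dB

Γ = (26.5 − 50)/(26.5 + 50) = -0.307
RL = −20·log₁₀|Γ| = −20·log₁₀(0.307)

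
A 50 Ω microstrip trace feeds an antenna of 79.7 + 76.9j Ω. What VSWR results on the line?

Γ = (Z_L − Z_0)/(Z_L + Z_0) = (29.7 + j76.9)/(129.7 + j76.9)
|Γ| = 82.4/151 = 0.547
VSWR = (1 + |Γ|)/(1 − |Γ|) = 1.55/0.453

VSWR ≈ 3.41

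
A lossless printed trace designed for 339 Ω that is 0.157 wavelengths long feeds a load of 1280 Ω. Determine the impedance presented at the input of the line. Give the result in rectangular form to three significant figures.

βl = 2π × 0.157 = 56.5°
tan(βl) = tan(56.5°) = 1.51
Z_in = Z_0·(Z_L + jZ_0·tanβl)/(Z_0 + jZ_L·tanβl)
     = 339·(1280 + j513)/(339 + j1940)

Z_in ≈ 125 − j202 Ω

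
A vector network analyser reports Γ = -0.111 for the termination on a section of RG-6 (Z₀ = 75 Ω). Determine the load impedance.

Z_L = Z_0·(1 + Γ)/(1 − Γ) = 75·(0.889)/(1.11)

Z_L ≈ 60 Ω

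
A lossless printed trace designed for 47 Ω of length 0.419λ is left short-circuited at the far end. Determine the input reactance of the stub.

βl = 2π × 0.419 = 151°
tan(βl) = -0.558
For a short-circuited stub, Z_in = jZ_0·tan(βl)

X_in ≈ -26.2 Ω (capacitive)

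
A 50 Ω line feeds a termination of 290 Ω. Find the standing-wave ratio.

VSWR ≈ 5.8

Γ = (290 − 50)/(290 + 50) = 0.706
VSWR = (1 + 0.706)/(1 − 0.706)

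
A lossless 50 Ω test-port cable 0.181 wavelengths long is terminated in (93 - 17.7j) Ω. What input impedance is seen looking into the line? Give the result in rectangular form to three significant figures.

βl = 2π × 0.181 = 65.2°
tan(βl) = tan(65.2°) = 2.16
Z_in = Z_0·(Z_L + jZ_0·tanβl)/(Z_0 + jZ_L·tanβl)
     = 50·(93 + j90.3)/(88.2 + j201)

Z_in ≈ 27.4 − j11.1 Ω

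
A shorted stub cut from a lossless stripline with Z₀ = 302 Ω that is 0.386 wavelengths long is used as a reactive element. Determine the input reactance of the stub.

βl = 2π × 0.386 = 139°
tan(βl) = -0.871
For a shorted stub, Z_in = jZ_0·tan(βl)

X_in ≈ -263 Ω (capacitive)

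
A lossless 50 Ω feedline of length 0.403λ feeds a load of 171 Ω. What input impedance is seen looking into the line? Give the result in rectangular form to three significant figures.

βl = 2π × 0.403 = 145°
tan(βl) = tan(145°) = -0.698
Z_in = Z_0·(Z_L + jZ_0·tanβl)/(Z_0 + jZ_L·tanβl)
     = 50·(171 − j34.9)/(50 − j119)

Z_in ≈ 38 + j55.7 Ω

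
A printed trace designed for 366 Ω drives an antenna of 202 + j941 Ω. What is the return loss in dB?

Γ = (-164 + j941)/(568 + j941), |Γ| = 0.869
RL = −20·log₁₀|Γ| = −20·log₁₀(0.869)

RL ≈ 1.22 dB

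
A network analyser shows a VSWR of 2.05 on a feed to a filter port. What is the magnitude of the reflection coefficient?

|Γ| ≈ 0.344

|Γ| = (S − 1)/(S + 1) = (2.05 − 1)/(2.05 + 1) = 1.05/3.05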